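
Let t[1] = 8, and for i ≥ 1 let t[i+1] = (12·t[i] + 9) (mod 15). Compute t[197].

Listing terms: t[1] = 8, t[2] = 0, t[3] = 9, t[4] = 12, t[5] = 3, t[6] = 0.
Since t[6] = t[2] = 0, the sequence is eventually periodic: after a pre-period of length 1 it cycles with period 4.
For i ≥ 2, t[i] depends only on (i - 2) mod 4. (197 - 2) mod 4 = 3, so t[197] = t[5] = 3.

3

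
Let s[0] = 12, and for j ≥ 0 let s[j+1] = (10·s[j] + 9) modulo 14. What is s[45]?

s[0] = 12; s[1] = 3; s[2] = 11; s[3] = 7; s[4] = 9; s[5] = 1; s[6] = 5; s[7] = 3.
Since s[7] = s[1] = 3, the sequence is eventually periodic: after a pre-period of length 1 it cycles with period 6.
For j ≥ 1, s[j] depends only on (j - 1) mod 6. (45 - 1) mod 6 = 2, so s[45] = s[3] = 7.

7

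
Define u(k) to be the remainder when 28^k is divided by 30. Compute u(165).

28

We have u(1) = 28; u(2) = 4; u(3) = 22; u(4) = 16; u(5) = 28.
Since u(5) = u(1) = 28, the sequence is periodic with period 4.
(165 - 1) mod 4 = 0, so u(165) = u(1) = 28.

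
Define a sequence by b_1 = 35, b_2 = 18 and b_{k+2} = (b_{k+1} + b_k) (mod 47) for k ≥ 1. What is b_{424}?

44

b_1 = 35; b_2 = 18; b_3 = 6; b_4 = 24; b_5 = 30; b_6 = 7; b_7 = 37; b_8 = 44; b_9 = 34; b_{10} = 31; b_{11} = 18; b_{12} = 2; b_{13} = 20; b_{14} = 22; b_{15} = 42; b_{16} = 17; b_{17} = 12; b_{18} = 29; b_{19} = 41; b_{20} = 23; b_{21} = 17; b_{22} = 40; b_{23} = 10; b_{24} = 3; b_{25} = 13; b_{26} = 16; b_{27} = 29; b_{28} = 45; b_{29} = 27; b_{30} = 25; b_{31} = 5; b_{32} = 30; b_{33} = 35; b_{34} = 18.
Since (b_{33}, b_{34}) = (b_1, b_2) = (35, 18) (two consecutive terms determine the rest), the sequence is periodic with period 32.
(424 - 1) mod 32 = 7, so b_{424} = b_8 = 44.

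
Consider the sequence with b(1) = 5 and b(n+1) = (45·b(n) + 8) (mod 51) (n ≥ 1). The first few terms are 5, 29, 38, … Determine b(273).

We have b(1) = 5, b(2) = 29, b(3) = 38, b(4) = 35, b(5) = 2, b(6) = 47, b(7) = 32, b(8) = 20, b(9) = 41, b(10) = 17, b(11) = 8, b(12) = 11, b(13) = 44, b(14) = 50, b(15) = 14, b(16) = 26, b(17) = 5.
The sequence repeats with period 16.
So b(273) = b(1 + ((273-1) mod 16)) = b(1) = 5.

5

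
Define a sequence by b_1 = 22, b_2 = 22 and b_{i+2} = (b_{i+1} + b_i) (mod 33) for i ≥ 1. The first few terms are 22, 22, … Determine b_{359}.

22

Computing terms: b_1 = 22; b_2 = 22; b_3 = 11; b_4 = 0; b_5 = 11; b_6 = 11; b_7 = 22; b_8 = 0; b_9 = 22; b_{10} = 22.
The sequence repeats with period 8.
So b_{359} = b_{1 + ((359-1) mod 8)} = b_7 = 22.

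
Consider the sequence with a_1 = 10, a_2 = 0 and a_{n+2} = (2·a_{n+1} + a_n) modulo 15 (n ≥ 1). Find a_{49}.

We have a_1 = 10, a_2 = 0, a_3 = 10, a_4 = 5, a_5 = 5, a_6 = 0, a_7 = 5, a_8 = 10, a_9 = 10, a_{10} = 0.
The sequence repeats with period 8.
So a_{49} = a_{1 + ((49-1) mod 8)} = a_1 = 10.

10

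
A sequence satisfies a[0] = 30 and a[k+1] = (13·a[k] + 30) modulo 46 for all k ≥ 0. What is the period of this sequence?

11

We have a[0] = 30,  a[1] = 6,  a[2] = 16,  a[3] = 8,  a[4] = 42,  a[5] = 24,  a[6] = 20,  a[7] = 14,  a[8] = 28,  a[9] = 26,  a[10] = 0,  a[11] = 30.
The sequence repeats with period 11.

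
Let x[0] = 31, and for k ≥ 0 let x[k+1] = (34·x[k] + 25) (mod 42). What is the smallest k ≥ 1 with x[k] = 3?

2

We have x[0] = 31, x[1] = 29, x[2] = 3, x[3] = 1, x[4] = 17, x[5] = 15, x[6] = 31.
The sequence repeats with period 6.
The value 3 first appears (with k ≥ 1) at x[2].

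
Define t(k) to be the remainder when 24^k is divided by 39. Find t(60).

27

Computing terms: t(1) = 24, t(2) = 30, t(3) = 18, t(4) = 3, t(5) = 33, t(6) = 12, t(7) = 15, t(8) = 9, t(9) = 21, t(10) = 36, t(11) = 6, t(12) = 27, t(13) = 24.
The sequence repeats with period 12.
(60 - 1) mod 12 = 11, so t(60) = t(12) = 27.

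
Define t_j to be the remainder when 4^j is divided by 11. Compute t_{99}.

3

t_0 = 1; t_1 = 4; t_2 = 5; t_3 = 9; t_4 = 3; t_5 = 1.
The sequence repeats with period 5.
So t_{99} = t_{0 + ((99-0) mod 5)} = t_4 = 3.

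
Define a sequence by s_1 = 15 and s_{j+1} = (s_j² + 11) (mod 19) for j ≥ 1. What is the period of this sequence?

3

Listing terms: s_1 = 15; s_2 = 8; s_3 = 18; s_4 = 12; s_5 = 3; s_6 = 1; s_7 = 12.
Since s_7 = s_4 = 12, the sequence is eventually periodic: after a pre-period of length 3 it cycles with period 3.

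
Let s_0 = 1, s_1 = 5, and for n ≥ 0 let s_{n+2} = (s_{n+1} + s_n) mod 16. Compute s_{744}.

s_0 = 1, s_1 = 5, s_2 = 6, s_3 = 11, s_4 = 1, s_5 = 12, s_6 = 13, s_7 = 9, s_8 = 6, s_9 = 15, s_{10} = 5, s_{11} = 4, s_{12} = 9, s_{13} = 13, s_{14} = 6, s_{15} = 3, s_{16} = 9, s_{17} = 12, s_{18} = 5, s_{19} = 1, s_{20} = 6, s_{21} = 7, s_{22} = 13, s_{23} = 4, s_{24} = 1, s_{25} = 5.
Since (s_{24}, s_{25}) = (s_0, s_1) = (1, 5) (two consecutive terms determine the rest), the sequence is periodic with period 24.
So s_{744} = s_{0 + ((744-0) mod 24)} = s_0 = 1.

1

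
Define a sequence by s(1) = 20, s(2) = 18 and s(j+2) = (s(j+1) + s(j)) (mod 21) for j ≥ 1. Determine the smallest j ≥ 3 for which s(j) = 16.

8

We have s(1) = 20; s(2) = 18; s(3) = 17; s(4) = 14; s(5) = 10; s(6) = 3; s(7) = 13; s(8) = 16; s(9) = 8; s(10) = 3; s(11) = 11; s(12) = 14; s(13) = 4; s(14) = 18; s(15) = 1; s(16) = 19; s(17) = 20; s(18) = 18.
Since (s(17), s(18)) = (s(1), s(2)) = (20, 18) (two consecutive terms determine the rest), the sequence is periodic with period 16.
The value 16 first appears (with j ≥ 3) at s(8).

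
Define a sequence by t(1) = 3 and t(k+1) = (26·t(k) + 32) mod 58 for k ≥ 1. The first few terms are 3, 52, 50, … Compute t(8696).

22

t(1) = 3; t(2) = 52; t(3) = 50; t(4) = 56; t(5) = 38; t(6) = 34; t(7) = 46; t(8) = 10; t(9) = 2; t(10) = 26; t(11) = 12; t(12) = 54; t(13) = 44; t(14) = 16; t(15) = 42; t(16) = 22; t(17) = 24; t(18) = 18; t(19) = 36; t(20) = 40; t(21) = 28; t(22) = 6; t(23) = 14; t(24) = 48; t(25) = 4; t(26) = 20; t(27) = 30; t(28) = 0; t(29) = 32; t(30) = 52.
Since t(30) = t(2) = 52, the sequence is eventually periodic: after a pre-period of length 1 it cycles with period 28.
For k ≥ 2, t(k) depends only on (k - 2) mod 28. (8696 - 2) mod 28 = 14, so t(8696) = t(16) = 22.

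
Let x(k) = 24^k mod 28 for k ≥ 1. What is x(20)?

16

x(1) = 24; x(2) = 16; x(3) = 20; x(4) = 4; x(5) = 12; x(6) = 8; x(7) = 24.
Since x(7) = x(1) = 24, the sequence is periodic with period 6.
So x(20) = x(1 + ((20-1) mod 6)) = x(2) = 16.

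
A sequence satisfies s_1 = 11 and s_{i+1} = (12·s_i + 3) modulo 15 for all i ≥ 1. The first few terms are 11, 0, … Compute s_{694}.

Computing terms: s_1 = 11,  s_2 = 0,  s_3 = 3,  s_4 = 9,  s_5 = 6,  s_6 = 0.
Since s_6 = s_2 = 0, the sequence is eventually periodic: after a pre-period of length 1 it cycles with period 4.
For i ≥ 2, s_i depends only on (i - 2) mod 4. (694 - 2) mod 4 = 0, so s_{694} = s_2 = 0.

0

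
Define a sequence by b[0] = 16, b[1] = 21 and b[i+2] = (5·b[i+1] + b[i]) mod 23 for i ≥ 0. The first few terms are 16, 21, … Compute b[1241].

11

Computing terms: b[0] = 16, b[1] = 21, b[2] = 6, b[3] = 5, b[4] = 8, b[5] = 22, b[6] = 3, b[7] = 14, b[8] = 4, b[9] = 11, b[10] = 13, b[11] = 7, b[12] = 2, b[13] = 17, b[14] = 18, b[15] = 15, b[16] = 1, b[17] = 20, b[18] = 9, b[19] = 19, b[20] = 12, b[21] = 10, b[22] = 16, b[23] = 21.
Since (b[22], b[23]) = (b[0], b[1]) = (16, 21) (two consecutive terms determine the rest), the sequence is periodic with period 22.
So b[1241] = b[0 + ((1241-0) mod 22)] = b[9] = 11.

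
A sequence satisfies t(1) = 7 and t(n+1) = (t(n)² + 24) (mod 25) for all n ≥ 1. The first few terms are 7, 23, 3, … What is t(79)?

Computing terms: t(1) = 7, t(2) = 23, t(3) = 3, t(4) = 8, t(5) = 13, t(6) = 18, t(7) = 23.
Since t(7) = t(2) = 23, the sequence is eventually periodic: after a pre-period of length 1 it cycles with period 5.
For n ≥ 2, t(n) depends only on (n - 2) mod 5. (79 - 2) mod 5 = 2, so t(79) = t(4) = 8.

8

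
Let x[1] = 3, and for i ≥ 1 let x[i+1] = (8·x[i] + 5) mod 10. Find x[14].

Listing terms: x[1] = 3,  x[2] = 9,  x[3] = 7,  x[4] = 1,  x[5] = 3.
The sequence repeats with period 4.
(14 - 1) mod 4 = 1, so x[14] = x[2] = 9.

9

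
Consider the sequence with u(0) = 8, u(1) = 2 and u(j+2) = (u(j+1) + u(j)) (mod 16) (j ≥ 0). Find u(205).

2

We have u(0) = 8,  u(1) = 2,  u(2) = 10,  u(3) = 12,  u(4) = 6,  u(5) = 2,  u(6) = 8,  u(7) = 10,  u(8) = 2,  u(9) = 12,  u(10) = 14,  u(11) = 10,  u(12) = 8,  u(13) = 2.
Since (u(12), u(13)) = (u(0), u(1)) = (8, 2) (two consecutive terms determine the rest), the sequence is periodic with period 12.
(205 - 0) mod 12 = 1, so u(205) = u(1) = 2.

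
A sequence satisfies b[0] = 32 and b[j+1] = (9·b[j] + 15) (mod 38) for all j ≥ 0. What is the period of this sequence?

We have b[0] = 32, b[1] = 37, b[2] = 6, b[3] = 31, b[4] = 28, b[5] = 1, b[6] = 24, b[7] = 3, b[8] = 4, b[9] = 13, b[10] = 18, b[11] = 25, b[12] = 12, b[13] = 9, b[14] = 20, b[15] = 5, b[16] = 22, b[17] = 23, b[18] = 32.
Since b[18] = b[0] = 32, the sequence is periodic with period 18.

18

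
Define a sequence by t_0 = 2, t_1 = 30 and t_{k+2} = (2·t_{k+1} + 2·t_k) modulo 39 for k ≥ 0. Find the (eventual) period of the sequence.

12

We have t_0 = 2; t_1 = 30; t_2 = 25; t_3 = 32; t_4 = 36; t_5 = 19; t_6 = 32; t_7 = 24; t_8 = 34; t_9 = 38; t_{10} = 27; t_{11} = 13; t_{12} = 2; t_{13} = 30.
The sequence repeats with period 12.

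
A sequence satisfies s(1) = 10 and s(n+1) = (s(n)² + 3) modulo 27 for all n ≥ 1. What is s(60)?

Listing terms: s(1) = 10,  s(2) = 22,  s(3) = 1,  s(4) = 4,  s(5) = 19,  s(6) = 13,  s(7) = 10.
Since s(7) = s(1) = 10, the sequence is periodic with period 6.
(60 - 1) mod 6 = 5, so s(60) = s(6) = 13.

13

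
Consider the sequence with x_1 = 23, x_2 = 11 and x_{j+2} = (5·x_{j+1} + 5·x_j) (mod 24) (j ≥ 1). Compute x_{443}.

We have x_1 = 23,  x_2 = 11,  x_3 = 2,  x_4 = 17,  x_5 = 23,  x_6 = 8,  x_7 = 11,  x_8 = 23,  x_9 = 2,  x_{10} = 5,  x_{11} = 11,  x_{12} = 8,  x_{13} = 23,  x_{14} = 11.
Since (x_{13}, x_{14}) = (x_1, x_2) = (23, 11) (two consecutive terms determine the rest), the sequence is periodic with period 12.
(443 - 1) mod 12 = 10, so x_{443} = x_{11} = 11.

11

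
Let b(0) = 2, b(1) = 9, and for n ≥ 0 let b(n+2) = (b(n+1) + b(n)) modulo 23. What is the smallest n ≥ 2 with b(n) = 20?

b(0) = 2,  b(1) = 9,  b(2) = 11,  b(3) = 20,  b(4) = 8,  b(5) = 5,  b(6) = 13,  b(7) = 18,  b(8) = 8,  b(9) = 3,  b(10) = 11,  b(11) = 14,  b(12) = 2,  b(13) = 16,  b(14) = 18,  b(15) = 11,  b(16) = 6,  b(17) = 17,  b(18) = 0,  b(19) = 17,  b(20) = 17,  b(21) = 11,  b(22) = 5,  b(23) = 16,  b(24) = 21,  b(25) = 14,  b(26) = 12,  b(27) = 3,  b(28) = 15,  b(29) = 18,  b(30) = 10,  b(31) = 5,  b(32) = 15,  b(33) = 20,  b(34) = 12,  b(35) = 9,  b(36) = 21,  b(37) = 7,  b(38) = 5,  b(39) = 12,  b(40) = 17,  b(41) = 6,  b(42) = 0,  b(43) = 6,  b(44) = 6,  b(45) = 12,  b(46) = 18,  b(47) = 7,  b(48) = 2,  b(49) = 9.
The sequence repeats with period 48.
The value 20 first appears (with n ≥ 2) at b(3).

3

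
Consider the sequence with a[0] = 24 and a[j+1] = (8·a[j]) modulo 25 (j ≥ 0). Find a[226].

6

Computing terms: a[0] = 24, a[1] = 17, a[2] = 11, a[3] = 13, a[4] = 4, a[5] = 7, a[6] = 6, a[7] = 23, a[8] = 9, a[9] = 22, a[10] = 1, a[11] = 8, a[12] = 14, a[13] = 12, a[14] = 21, a[15] = 18, a[16] = 19, a[17] = 2, a[18] = 16, a[19] = 3, a[20] = 24.
Since a[20] = a[0] = 24, the sequence is periodic with period 20.
So a[226] = a[0 + ((226-0) mod 20)] = a[6] = 6.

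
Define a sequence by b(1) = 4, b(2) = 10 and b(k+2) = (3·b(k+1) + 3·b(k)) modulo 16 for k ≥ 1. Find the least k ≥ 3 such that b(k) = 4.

Computing terms: b(1) = 4, b(2) = 10, b(3) = 10, b(4) = 12, b(5) = 2, b(6) = 10, b(7) = 4, b(8) = 10.
The sequence repeats with period 6.
The value 4 next appears (with k ≥ 3) at b(7).

7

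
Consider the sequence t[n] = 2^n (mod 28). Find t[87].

8

t[0] = 1; t[1] = 2; t[2] = 4; t[3] = 8; t[4] = 16; t[5] = 4.
Since t[5] = t[2] = 4, the sequence is eventually periodic: after a pre-period of length 2 it cycles with period 3.
For n ≥ 2, t[n] depends only on (n - 2) mod 3. (87 - 2) mod 3 = 1, so t[87] = t[3] = 8.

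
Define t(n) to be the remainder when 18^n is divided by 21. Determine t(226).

18

We have t(1) = 18; t(2) = 9; t(3) = 15; t(4) = 18.
The sequence repeats with period 3.
(226 - 1) mod 3 = 0, so t(226) = t(1) = 18.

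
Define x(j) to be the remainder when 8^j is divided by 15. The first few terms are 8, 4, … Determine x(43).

Listing terms: x(1) = 8; x(2) = 4; x(3) = 2; x(4) = 1; x(5) = 8.
Since x(5) = x(1) = 8, the sequence is periodic with period 4.
So x(43) = x(1 + ((43-1) mod 4)) = x(3) = 2.

2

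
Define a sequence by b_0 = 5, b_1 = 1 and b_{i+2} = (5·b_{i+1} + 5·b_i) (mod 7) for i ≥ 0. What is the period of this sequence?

24

Computing terms: b_0 = 5; b_1 = 1; b_2 = 2; b_3 = 1; b_4 = 1; b_5 = 3; b_6 = 6; b_7 = 3; b_8 = 3; b_9 = 2; b_{10} = 4; b_{11} = 2; b_{12} = 2; b_{13} = 6; b_{14} = 5; b_{15} = 6; b_{16} = 6; b_{17} = 4; b_{18} = 1; b_{19} = 4; b_{20} = 4; b_{21} = 5; b_{22} = 3; b_{23} = 5; b_{24} = 5; b_{25} = 1.
Since (b_{24}, b_{25}) = (b_0, b_1) = (5, 1) (two consecutive terms determine the rest), the sequence is periodic with period 24.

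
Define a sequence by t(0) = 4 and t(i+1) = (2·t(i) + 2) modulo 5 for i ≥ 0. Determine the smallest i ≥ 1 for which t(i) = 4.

Computing terms: t(0) = 4; t(1) = 0; t(2) = 2; t(3) = 1; t(4) = 4.
The sequence repeats with period 4.
The value 4 next appears (with i ≥ 1) at t(4).

4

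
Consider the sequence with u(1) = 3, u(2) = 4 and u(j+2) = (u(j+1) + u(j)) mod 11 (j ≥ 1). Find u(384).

0

u(1) = 3, u(2) = 4, u(3) = 7, u(4) = 0, u(5) = 7, u(6) = 7, u(7) = 3, u(8) = 10, u(9) = 2, u(10) = 1, u(11) = 3, u(12) = 4.
The sequence repeats with period 10.
(384 - 1) mod 10 = 3, so u(384) = u(4) = 0.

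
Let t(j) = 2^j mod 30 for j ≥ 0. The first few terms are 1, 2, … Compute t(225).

Computing terms: t(0) = 1; t(1) = 2; t(2) = 4; t(3) = 8; t(4) = 16; t(5) = 2.
Since t(5) = t(1) = 2, the sequence is eventually periodic: after a pre-period of length 1 it cycles with period 4.
For j ≥ 1, t(j) depends only on (j - 1) mod 4. (225 - 1) mod 4 = 0, so t(225) = t(1) = 2.

2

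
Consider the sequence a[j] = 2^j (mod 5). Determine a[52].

1

We have a[1] = 2; a[2] = 4; a[3] = 3; a[4] = 1; a[5] = 2.
Since a[5] = a[1] = 2, the sequence is periodic with period 4.
So a[52] = a[1 + ((52-1) mod 4)] = a[4] = 1.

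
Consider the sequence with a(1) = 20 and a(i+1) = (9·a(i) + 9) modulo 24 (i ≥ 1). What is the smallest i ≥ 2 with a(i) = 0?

5

We have a(1) = 20; a(2) = 21; a(3) = 6; a(4) = 15; a(5) = 0; a(6) = 9; a(7) = 18; a(8) = 3; a(9) = 12; a(10) = 21.
Since a(10) = a(2) = 21, the sequence is eventually periodic: after a pre-period of length 1 it cycles with period 8.
The value 0 first appears (with i ≥ 2) at a(5).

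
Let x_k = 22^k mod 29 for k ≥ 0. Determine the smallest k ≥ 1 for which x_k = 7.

x_0 = 1, x_1 = 22, x_2 = 20, x_3 = 5, x_4 = 23, x_5 = 13, x_6 = 25, x_7 = 28, x_8 = 7, x_9 = 9, x_{10} = 24, x_{11} = 6, x_{12} = 16, x_{13} = 4, x_{14} = 1.
Since x_{14} = x_0 = 1, the sequence is periodic with period 14.
The value 7 first appears (with k ≥ 1) at x_8.

8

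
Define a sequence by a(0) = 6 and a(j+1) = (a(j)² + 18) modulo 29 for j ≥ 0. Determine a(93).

14

Listing terms: a(0) = 6, a(1) = 25, a(2) = 5, a(3) = 14, a(4) = 11, a(5) = 23, a(6) = 25.
Since a(6) = a(1) = 25, the sequence is eventually periodic: after a pre-period of length 1 it cycles with period 5.
For j ≥ 1, a(j) depends only on (j - 1) mod 5. (93 - 1) mod 5 = 2, so a(93) = a(3) = 14.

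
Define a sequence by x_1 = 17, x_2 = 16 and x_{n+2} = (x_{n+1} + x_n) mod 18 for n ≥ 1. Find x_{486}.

5

Listing terms: x_1 = 17; x_2 = 16; x_3 = 15; x_4 = 13; x_5 = 10; x_6 = 5; x_7 = 15; x_8 = 2; x_9 = 17; x_{10} = 1; x_{11} = 0; x_{12} = 1; x_{13} = 1; x_{14} = 2; x_{15} = 3; x_{16} = 5; x_{17} = 8; x_{18} = 13; x_{19} = 3; x_{20} = 16; x_{21} = 1; x_{22} = 17; x_{23} = 0; x_{24} = 17; x_{25} = 17; x_{26} = 16.
The sequence repeats with period 24.
So x_{486} = x_{1 + ((486-1) mod 24)} = x_6 = 5.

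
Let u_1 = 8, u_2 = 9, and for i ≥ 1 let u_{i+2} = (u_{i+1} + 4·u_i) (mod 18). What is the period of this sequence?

We have u_1 = 8, u_2 = 9, u_3 = 5, u_4 = 5, u_5 = 7, u_6 = 9, u_7 = 1, u_8 = 1, u_9 = 5, u_{10} = 9, u_{11} = 11, u_{12} = 11, u_{13} = 1, u_{14} = 9, u_{15} = 13, u_{16} = 13, u_{17} = 11, u_{18} = 9, u_{19} = 17, u_{20} = 17, u_{21} = 13, u_{22} = 9, u_{23} = 7, u_{24} = 7, u_{25} = 17, u_{26} = 9, u_{27} = 5.
Since (u_{26}, u_{27}) = (u_2, u_3) = (9, 5) (two consecutive terms determine the rest), the sequence is eventually periodic: after a pre-period of length 1 it cycles with period 24.

24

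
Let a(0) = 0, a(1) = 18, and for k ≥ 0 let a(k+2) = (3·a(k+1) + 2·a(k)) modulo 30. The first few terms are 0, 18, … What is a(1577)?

18

a(0) = 0, a(1) = 18, a(2) = 24, a(3) = 18, a(4) = 12, a(5) = 12, a(6) = 0, a(7) = 24, a(8) = 12, a(9) = 24, a(10) = 6, a(11) = 6, a(12) = 0, a(13) = 12, a(14) = 6, a(15) = 12, a(16) = 18, a(17) = 18, a(18) = 0, a(19) = 6, a(20) = 18, a(21) = 6, a(22) = 24, a(23) = 24, a(24) = 0, a(25) = 18.
Since (a(24), a(25)) = (a(0), a(1)) = (0, 18) (two consecutive terms determine the rest), the sequence is periodic with period 24.
(1577 - 0) mod 24 = 17, so a(1577) = a(17) = 18.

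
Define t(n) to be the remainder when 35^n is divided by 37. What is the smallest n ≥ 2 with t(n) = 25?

Listing terms: t(1) = 35; t(2) = 4; t(3) = 29; t(4) = 16; t(5) = 5; t(6) = 27; t(7) = 20; t(8) = 34; t(9) = 6; t(10) = 25; t(11) = 24; t(12) = 26; t(13) = 22; t(14) = 30; t(15) = 14; t(16) = 9; t(17) = 19; t(18) = 36; t(19) = 2; t(20) = 33; t(21) = 8; t(22) = 21; t(23) = 32; t(24) = 10; t(25) = 17; t(26) = 3; t(27) = 31; t(28) = 12; t(29) = 13; t(30) = 11; t(31) = 15; t(32) = 7; t(33) = 23; t(34) = 28; t(35) = 18; t(36) = 1; t(37) = 35.
Since t(37) = t(1) = 35, the sequence is periodic with period 36.
The value 25 first appears (with n ≥ 2) at t(10).

10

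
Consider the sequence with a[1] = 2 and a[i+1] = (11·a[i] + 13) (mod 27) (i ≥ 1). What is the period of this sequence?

a[1] = 2; a[2] = 8; a[3] = 20; a[4] = 17; a[5] = 11; a[6] = 26; a[7] = 2.
Since a[7] = a[1] = 2, the sequence is periodic with period 6.

6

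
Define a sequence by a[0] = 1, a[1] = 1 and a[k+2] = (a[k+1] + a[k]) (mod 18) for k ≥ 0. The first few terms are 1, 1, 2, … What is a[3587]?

We have a[0] = 1, a[1] = 1, a[2] = 2, a[3] = 3, a[4] = 5, a[5] = 8, a[6] = 13, a[7] = 3, a[8] = 16, a[9] = 1, a[10] = 17, a[11] = 0, a[12] = 17, a[13] = 17, a[14] = 16, a[15] = 15, a[16] = 13, a[17] = 10, a[18] = 5, a[19] = 15, a[20] = 2, a[21] = 17, a[22] = 1, a[23] = 0, a[24] = 1, a[25] = 1.
Since (a[24], a[25]) = (a[0], a[1]) = (1, 1) (two consecutive terms determine the rest), the sequence is periodic with period 24.
(3587 - 0) mod 24 = 11, so a[3587] = a[11] = 0.

0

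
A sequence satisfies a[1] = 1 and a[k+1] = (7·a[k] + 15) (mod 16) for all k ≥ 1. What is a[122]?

6

Computing terms: a[1] = 1,  a[2] = 6,  a[3] = 9,  a[4] = 14,  a[5] = 1.
The sequence repeats with period 4.
(122 - 1) mod 4 = 1, so a[122] = a[2] = 6.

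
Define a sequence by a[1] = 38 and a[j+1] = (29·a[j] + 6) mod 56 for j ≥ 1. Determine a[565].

6

Listing terms: a[1] = 38; a[2] = 44; a[3] = 50; a[4] = 0; a[5] = 6; a[6] = 12; a[7] = 18; a[8] = 24; a[9] = 30; a[10] = 36; a[11] = 42; a[12] = 48; a[13] = 54; a[14] = 4; a[15] = 10; a[16] = 16; a[17] = 22; a[18] = 28; a[19] = 34; a[20] = 40; a[21] = 46; a[22] = 52; a[23] = 2; a[24] = 8; a[25] = 14; a[26] = 20; a[27] = 26; a[28] = 32; a[29] = 38.
Since a[29] = a[1] = 38, the sequence is periodic with period 28.
So a[565] = a[1 + ((565-1) mod 28)] = a[5] = 6.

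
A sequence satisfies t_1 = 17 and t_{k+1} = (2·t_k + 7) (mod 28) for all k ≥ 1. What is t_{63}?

t_1 = 17; t_2 = 13; t_3 = 5; t_4 = 17.
Since t_4 = t_1 = 17, the sequence is periodic with period 3.
So t_{63} = t_{1 + ((63-1) mod 3)} = t_3 = 5.

5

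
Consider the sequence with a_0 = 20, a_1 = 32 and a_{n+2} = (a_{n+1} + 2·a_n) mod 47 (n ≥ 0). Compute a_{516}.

We have a_0 = 20; a_1 = 32; a_2 = 25; a_3 = 42; a_4 = 45; a_5 = 35; a_6 = 31; a_7 = 7; a_8 = 22; a_9 = 36; a_{10} = 33; a_{11} = 11; a_{12} = 30; a_{13} = 5; a_{14} = 18; a_{15} = 28; a_{16} = 17; a_{17} = 26; a_{18} = 13; a_{19} = 18; a_{20} = 44; a_{21} = 33; a_{22} = 27; a_{23} = 46; a_{24} = 6; a_{25} = 4; a_{26} = 16; a_{27} = 24; a_{28} = 9; a_{29} = 10; a_{30} = 28; a_{31} = 1; a_{32} = 10; a_{33} = 12; a_{34} = 32; a_{35} = 9; a_{36} = 26; a_{37} = 44; a_{38} = 2; a_{39} = 43; a_{40} = 0; a_{41} = 39; a_{42} = 39; a_{43} = 23; a_{44} = 7; a_{45} = 6; a_{46} = 20; a_{47} = 32.
The sequence repeats with period 46.
(516 - 0) mod 46 = 10, so a_{516} = a_{10} = 33.

33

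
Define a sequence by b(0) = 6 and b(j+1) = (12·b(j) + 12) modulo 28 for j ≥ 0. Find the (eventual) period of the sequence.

Computing terms: b(0) = 6,  b(1) = 0,  b(2) = 12,  b(3) = 16,  b(4) = 8,  b(5) = 24,  b(6) = 20,  b(7) = 0.
Since b(7) = b(1) = 0, the sequence is eventually periodic: after a pre-period of length 1 it cycles with period 6.

6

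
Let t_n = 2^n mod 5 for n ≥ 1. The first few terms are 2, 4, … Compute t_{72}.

1

t_1 = 2, t_2 = 4, t_3 = 3, t_4 = 1, t_5 = 2.
The sequence repeats with period 4.
So t_{72} = t_{1 + ((72-1) mod 4)} = t_4 = 1.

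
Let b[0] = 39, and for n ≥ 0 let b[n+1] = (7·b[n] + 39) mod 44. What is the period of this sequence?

10

b[0] = 39; b[1] = 4; b[2] = 23; b[3] = 24; b[4] = 31; b[5] = 36; b[6] = 27; b[7] = 8; b[8] = 7; b[9] = 0; b[10] = 39.
Since b[10] = b[0] = 39, the sequence is periodic with period 10.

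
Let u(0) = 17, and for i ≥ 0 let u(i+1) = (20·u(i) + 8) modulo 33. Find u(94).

We have u(0) = 17; u(1) = 18; u(2) = 5; u(3) = 9; u(4) = 23; u(5) = 6; u(6) = 29; u(7) = 27; u(8) = 20; u(9) = 12; u(10) = 17.
The sequence repeats with period 10.
So u(94) = u(0 + ((94-0) mod 10)) = u(4) = 23.

23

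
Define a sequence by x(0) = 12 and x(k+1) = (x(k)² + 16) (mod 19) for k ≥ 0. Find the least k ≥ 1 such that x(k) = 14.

x(0) = 12; x(1) = 8; x(2) = 4; x(3) = 13; x(4) = 14; x(5) = 3; x(6) = 6; x(7) = 14.
Since x(7) = x(4) = 14, the sequence is eventually periodic: after a pre-period of length 4 it cycles with period 3.
The value 14 first appears (with k ≥ 1) at x(4).

4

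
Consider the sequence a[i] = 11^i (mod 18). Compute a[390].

Listing terms: a[0] = 1,  a[1] = 11,  a[2] = 13,  a[3] = 17,  a[4] = 7,  a[5] = 5,  a[6] = 1.
Since a[6] = a[0] = 1, the sequence is periodic with period 6.
So a[390] = a[0 + ((390-0) mod 6)] = a[0] = 1.

1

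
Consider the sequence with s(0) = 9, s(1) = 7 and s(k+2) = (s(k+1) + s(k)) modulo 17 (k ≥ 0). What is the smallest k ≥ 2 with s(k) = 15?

27

Computing terms: s(0) = 9,  s(1) = 7,  s(2) = 16,  s(3) = 6,  s(4) = 5,  s(5) = 11,  s(6) = 16,  s(7) = 10,  s(8) = 9,  s(9) = 2,  s(10) = 11,  s(11) = 13,  s(12) = 7,  s(13) = 3,  s(14) = 10,  s(15) = 13,  s(16) = 6,  s(17) = 2,  s(18) = 8,  s(19) = 10,  s(20) = 1,  s(21) = 11,  s(22) = 12,  s(23) = 6,  s(24) = 1,  s(25) = 7,  s(26) = 8,  s(27) = 15,  s(28) = 6,  s(29) = 4,  s(30) = 10,  s(31) = 14,  s(32) = 7,  s(33) = 4,  s(34) = 11,  s(35) = 15,  s(36) = 9,  s(37) = 7.
Since (s(36), s(37)) = (s(0), s(1)) = (9, 7) (two consecutive terms determine the rest), the sequence is periodic with period 36.
The value 15 first appears (with k ≥ 2) at s(27).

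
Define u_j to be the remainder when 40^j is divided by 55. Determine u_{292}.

We have u_0 = 1; u_1 = 40; u_2 = 5; u_3 = 35; u_4 = 25; u_5 = 10; u_6 = 15; u_7 = 50; u_8 = 20; u_9 = 30; u_{10} = 45; u_{11} = 40.
Since u_{11} = u_1 = 40, the sequence is eventually periodic: after a pre-period of length 1 it cycles with period 10.
For j ≥ 1, u_j depends only on (j - 1) mod 10. (292 - 1) mod 10 = 1, so u_{292} = u_2 = 5.

5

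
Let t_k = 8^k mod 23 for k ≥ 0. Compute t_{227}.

We have t_0 = 1, t_1 = 8, t_2 = 18, t_3 = 6, t_4 = 2, t_5 = 16, t_6 = 13, t_7 = 12, t_8 = 4, t_9 = 9, t_{10} = 3, t_{11} = 1.
Since t_{11} = t_0 = 1, the sequence is periodic with period 11.
So t_{227} = t_{0 + ((227-0) mod 11)} = t_7 = 12.

12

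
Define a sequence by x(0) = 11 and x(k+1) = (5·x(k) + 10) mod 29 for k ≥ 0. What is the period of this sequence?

14

Computing terms: x(0) = 11,  x(1) = 7,  x(2) = 16,  x(3) = 3,  x(4) = 25,  x(5) = 19,  x(6) = 18,  x(7) = 13,  x(8) = 17,  x(9) = 8,  x(10) = 21,  x(11) = 28,  x(12) = 5,  x(13) = 6,  x(14) = 11.
The sequence repeats with period 14.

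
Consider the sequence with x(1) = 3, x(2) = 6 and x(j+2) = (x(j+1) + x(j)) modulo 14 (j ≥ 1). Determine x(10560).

3

x(1) = 3, x(2) = 6, x(3) = 9, x(4) = 1, x(5) = 10, x(6) = 11, x(7) = 7, x(8) = 4, x(9) = 11, x(10) = 1, x(11) = 12, x(12) = 13, x(13) = 11, x(14) = 10, x(15) = 7, x(16) = 3, x(17) = 10, x(18) = 13, x(19) = 9, x(20) = 8, x(21) = 3, x(22) = 11, x(23) = 0, x(24) = 11, x(25) = 11, x(26) = 8, x(27) = 5, x(28) = 13, x(29) = 4, x(30) = 3, x(31) = 7, x(32) = 10, x(33) = 3, x(34) = 13, x(35) = 2, x(36) = 1, x(37) = 3, x(38) = 4, x(39) = 7, x(40) = 11, x(41) = 4, x(42) = 1, x(43) = 5, x(44) = 6, x(45) = 11, x(46) = 3, x(47) = 0, x(48) = 3, x(49) = 3, x(50) = 6.
The sequence repeats with period 48.
(10560 - 1) mod 48 = 47, so x(10560) = x(48) = 3.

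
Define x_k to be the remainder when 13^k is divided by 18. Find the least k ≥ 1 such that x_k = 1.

x_0 = 1,  x_1 = 13,  x_2 = 7,  x_3 = 1.
The sequence repeats with period 3.
The value 1 next appears (with k ≥ 1) at x_3.

3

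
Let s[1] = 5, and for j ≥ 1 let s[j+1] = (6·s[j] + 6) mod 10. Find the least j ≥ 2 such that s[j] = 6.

2

We have s[1] = 5,  s[2] = 6,  s[3] = 2,  s[4] = 8,  s[5] = 4,  s[6] = 0,  s[7] = 6.
Since s[7] = s[2] = 6, the sequence is eventually periodic: after a pre-period of length 1 it cycles with period 5.
The value 6 first appears (with j ≥ 2) at s[2].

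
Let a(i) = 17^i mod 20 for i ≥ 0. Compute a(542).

9

We have a(0) = 1; a(1) = 17; a(2) = 9; a(3) = 13; a(4) = 1.
The sequence repeats with period 4.
So a(542) = a(0 + ((542-0) mod 4)) = a(2) = 9.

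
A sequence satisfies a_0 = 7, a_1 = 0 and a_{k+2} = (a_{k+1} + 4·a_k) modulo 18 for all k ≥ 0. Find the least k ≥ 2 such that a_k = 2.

We have a_0 = 7; a_1 = 0; a_2 = 10; a_3 = 10; a_4 = 14; a_5 = 0; a_6 = 2; a_7 = 2; a_8 = 10; a_9 = 0; a_{10} = 4; a_{11} = 4; a_{12} = 2; a_{13} = 0; a_{14} = 8; a_{15} = 8; a_{16} = 4; a_{17} = 0; a_{18} = 16; a_{19} = 16; a_{20} = 8; a_{21} = 0; a_{22} = 14; a_{23} = 14; a_{24} = 16; a_{25} = 0; a_{26} = 10.
Since (a_{25}, a_{26}) = (a_1, a_2) = (0, 10) (two consecutive terms determine the rest), the sequence is eventually periodic: after a pre-period of length 1 it cycles with period 24.
The value 2 first appears (with k ≥ 2) at a_6.

6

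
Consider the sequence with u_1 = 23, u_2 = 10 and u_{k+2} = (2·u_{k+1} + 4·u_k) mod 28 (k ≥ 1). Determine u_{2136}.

16

We have u_1 = 23; u_2 = 10; u_3 = 0; u_4 = 12; u_5 = 24; u_6 = 12; u_7 = 8; u_8 = 8; u_9 = 20; u_{10} = 16; u_{11} = 0; u_{12} = 8; u_{13} = 16; u_{14} = 8; u_{15} = 24; u_{16} = 24; u_{17} = 4; u_{18} = 20; u_{19} = 0; u_{20} = 24; u_{21} = 20; u_{22} = 24; u_{23} = 16; u_{24} = 16; u_{25} = 12; u_{26} = 4; u_{27} = 0; u_{28} = 16; u_{29} = 4; u_{30} = 16; u_{31} = 20; u_{32} = 20; u_{33} = 8; u_{34} = 12; u_{35} = 0; u_{36} = 20; u_{37} = 12; u_{38} = 20; u_{39} = 4; u_{40} = 4; u_{41} = 24; u_{42} = 8; u_{43} = 0; u_{44} = 4; u_{45} = 8; u_{46} = 4; u_{47} = 12; u_{48} = 12; u_{49} = 16; u_{50} = 24; u_{51} = 0; u_{52} = 12.
Since (u_{51}, u_{52}) = (u_3, u_4) = (0, 12) (two consecutive terms determine the rest), the sequence is eventually periodic: after a pre-period of length 2 it cycles with period 48.
For k ≥ 3, u_k depends only on (k - 3) mod 48. (2136 - 3) mod 48 = 21, so u_{2136} = u_{24} = 16.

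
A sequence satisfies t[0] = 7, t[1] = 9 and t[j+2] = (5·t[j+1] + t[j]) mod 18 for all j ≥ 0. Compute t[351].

We have t[0] = 7; t[1] = 9; t[2] = 16; t[3] = 17; t[4] = 11; t[5] = 0; t[6] = 11; t[7] = 1; t[8] = 16; t[9] = 9; t[10] = 7; t[11] = 8; t[12] = 11; t[13] = 9; t[14] = 2; t[15] = 1; t[16] = 7; t[17] = 0; t[18] = 7; t[19] = 17; t[20] = 2; t[21] = 9; t[22] = 11; t[23] = 10; t[24] = 7; t[25] = 9.
The sequence repeats with period 24.
(351 - 0) mod 24 = 15, so t[351] = t[15] = 1.

1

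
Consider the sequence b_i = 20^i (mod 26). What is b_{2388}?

We have b_0 = 1; b_1 = 20; b_2 = 10; b_3 = 18; b_4 = 22; b_5 = 24; b_6 = 12; b_7 = 6; b_8 = 16; b_9 = 8; b_{10} = 4; b_{11} = 2; b_{12} = 14; b_{13} = 20.
Since b_{13} = b_1 = 20, the sequence is eventually periodic: after a pre-period of length 1 it cycles with period 12.
For i ≥ 1, b_i depends only on (i - 1) mod 12. (2388 - 1) mod 12 = 11, so b_{2388} = b_{12} = 14.

14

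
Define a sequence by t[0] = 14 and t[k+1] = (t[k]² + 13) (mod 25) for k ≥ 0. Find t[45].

9

t[0] = 14; t[1] = 9; t[2] = 19; t[3] = 24; t[4] = 14.
Since t[4] = t[0] = 14, the sequence is periodic with period 4.
So t[45] = t[0 + ((45-0) mod 4)] = t[1] = 9.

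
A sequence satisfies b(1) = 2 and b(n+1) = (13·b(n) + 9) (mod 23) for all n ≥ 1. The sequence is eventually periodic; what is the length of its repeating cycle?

11

Listing terms: b(1) = 2; b(2) = 12; b(3) = 4; b(4) = 15; b(5) = 20; b(6) = 16; b(7) = 10; b(8) = 1; b(9) = 22; b(10) = 19; b(11) = 3; b(12) = 2.
Since b(12) = b(1) = 2, the sequence is periodic with period 11.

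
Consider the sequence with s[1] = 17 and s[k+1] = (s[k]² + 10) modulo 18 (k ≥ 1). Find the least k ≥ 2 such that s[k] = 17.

Listing terms: s[1] = 17,  s[2] = 11,  s[3] = 5,  s[4] = 17.
Since s[4] = s[1] = 17, the sequence is periodic with period 3.
The value 17 next appears (with k ≥ 2) at s[4].

4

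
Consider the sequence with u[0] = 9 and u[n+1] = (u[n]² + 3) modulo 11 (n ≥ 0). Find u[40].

4

Computing terms: u[0] = 9,  u[1] = 7,  u[2] = 8,  u[3] = 1,  u[4] = 4,  u[5] = 8.
Since u[5] = u[2] = 8, the sequence is eventually periodic: after a pre-period of length 2 it cycles with period 3.
For n ≥ 2, u[n] depends only on (n - 2) mod 3. (40 - 2) mod 3 = 2, so u[40] = u[4] = 4.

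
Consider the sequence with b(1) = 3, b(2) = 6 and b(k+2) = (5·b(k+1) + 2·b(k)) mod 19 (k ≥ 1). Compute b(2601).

10

Listing terms: b(1) = 3, b(2) = 6, b(3) = 17, b(4) = 2, b(5) = 6, b(6) = 15, b(7) = 11, b(8) = 9, b(9) = 10, b(10) = 11, b(11) = 18, b(12) = 17, b(13) = 7, b(14) = 12, b(15) = 17, b(16) = 14, b(17) = 9, b(18) = 16, b(19) = 3, b(20) = 9, b(21) = 13, b(22) = 7, b(23) = 4, b(24) = 15, b(25) = 7, b(26) = 8, b(27) = 16, b(28) = 1, b(29) = 18, b(30) = 16, b(31) = 2, b(32) = 4, b(33) = 5, b(34) = 14, b(35) = 4, b(36) = 10, b(37) = 1, b(38) = 6, b(39) = 13, b(40) = 1, b(41) = 12, b(42) = 5, b(43) = 11, b(44) = 8, b(45) = 5, b(46) = 3, b(47) = 6.
Since (b(46), b(47)) = (b(1), b(2)) = (3, 6) (two consecutive terms determine the rest), the sequence is periodic with period 45.
(2601 - 1) mod 45 = 35, so b(2601) = b(36) = 10.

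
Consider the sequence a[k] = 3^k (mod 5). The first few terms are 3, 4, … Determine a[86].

We have a[1] = 3,  a[2] = 4,  a[3] = 2,  a[4] = 1,  a[5] = 3.
Since a[5] = a[1] = 3, the sequence is periodic with period 4.
(86 - 1) mod 4 = 1, so a[86] = a[2] = 4.

4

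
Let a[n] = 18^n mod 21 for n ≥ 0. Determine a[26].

9

Computing terms: a[0] = 1,  a[1] = 18,  a[2] = 9,  a[3] = 15,  a[4] = 18.
Since a[4] = a[1] = 18, the sequence is eventually periodic: after a pre-period of length 1 it cycles with period 3.
For n ≥ 1, a[n] depends only on (n - 1) mod 3. (26 - 1) mod 3 = 1, so a[26] = a[2] = 9.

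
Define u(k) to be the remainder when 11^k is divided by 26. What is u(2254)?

Computing terms: u(1) = 11, u(2) = 17, u(3) = 5, u(4) = 3, u(5) = 7, u(6) = 25, u(7) = 15, u(8) = 9, u(9) = 21, u(10) = 23, u(11) = 19, u(12) = 1, u(13) = 11.
Since u(13) = u(1) = 11, the sequence is periodic with period 12.
(2254 - 1) mod 12 = 9, so u(2254) = u(10) = 23.

23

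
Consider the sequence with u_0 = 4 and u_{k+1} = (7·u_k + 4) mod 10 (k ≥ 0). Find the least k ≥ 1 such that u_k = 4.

4

Computing terms: u_0 = 4; u_1 = 2; u_2 = 8; u_3 = 0; u_4 = 4.
The sequence repeats with period 4.
The value 4 next appears (with k ≥ 1) at u_4.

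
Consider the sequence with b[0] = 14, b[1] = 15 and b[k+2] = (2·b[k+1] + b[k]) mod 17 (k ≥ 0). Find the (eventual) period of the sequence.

16

b[0] = 14, b[1] = 15, b[2] = 10, b[3] = 1, b[4] = 12, b[5] = 8, b[6] = 11, b[7] = 13, b[8] = 3, b[9] = 2, b[10] = 7, b[11] = 16, b[12] = 5, b[13] = 9, b[14] = 6, b[15] = 4, b[16] = 14, b[17] = 15.
Since (b[16], b[17]) = (b[0], b[1]) = (14, 15) (two consecutive terms determine the rest), the sequence is periodic with period 16.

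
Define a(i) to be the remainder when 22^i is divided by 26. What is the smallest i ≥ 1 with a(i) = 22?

a(0) = 1, a(1) = 22, a(2) = 16, a(3) = 14, a(4) = 22.
Since a(4) = a(1) = 22, the sequence is eventually periodic: after a pre-period of length 1 it cycles with period 3.
The value 22 first appears (with i ≥ 1) at a(1).

1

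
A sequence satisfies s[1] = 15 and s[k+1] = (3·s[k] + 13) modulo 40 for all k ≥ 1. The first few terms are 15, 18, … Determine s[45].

We have s[1] = 15, s[2] = 18, s[3] = 27, s[4] = 14, s[5] = 15.
The sequence repeats with period 4.
So s[45] = s[1 + ((45-1) mod 4)] = s[1] = 15.

15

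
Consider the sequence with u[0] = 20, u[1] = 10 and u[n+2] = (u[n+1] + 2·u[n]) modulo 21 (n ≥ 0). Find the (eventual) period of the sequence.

Computing terms: u[0] = 20; u[1] = 10; u[2] = 8; u[3] = 7; u[4] = 2; u[5] = 16; u[6] = 20; u[7] = 10.
Since (u[6], u[7]) = (u[0], u[1]) = (20, 10) (two consecutive terms determine the rest), the sequence is periodic with period 6.

6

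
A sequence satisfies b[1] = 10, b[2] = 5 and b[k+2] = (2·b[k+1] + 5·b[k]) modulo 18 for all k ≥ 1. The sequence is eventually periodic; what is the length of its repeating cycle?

6

b[1] = 10; b[2] = 5; b[3] = 6; b[4] = 1; b[5] = 14; b[6] = 15; b[7] = 10; b[8] = 5.
Since (b[7], b[8]) = (b[1], b[2]) = (10, 5) (two consecutive terms determine the rest), the sequence is periodic with period 6.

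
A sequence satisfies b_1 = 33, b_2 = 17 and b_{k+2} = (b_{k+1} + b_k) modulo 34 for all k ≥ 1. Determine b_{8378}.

b_1 = 33; b_2 = 17; b_3 = 16; b_4 = 33; b_5 = 15; b_6 = 14; b_7 = 29; b_8 = 9; b_9 = 4; b_{10} = 13; b_{11} = 17; b_{12} = 30; b_{13} = 13; b_{14} = 9; b_{15} = 22; b_{16} = 31; b_{17} = 19; b_{18} = 16; b_{19} = 1; b_{20} = 17; b_{21} = 18; b_{22} = 1; b_{23} = 19; b_{24} = 20; b_{25} = 5; b_{26} = 25; b_{27} = 30; b_{28} = 21; b_{29} = 17; b_{30} = 4; b_{31} = 21; b_{32} = 25; b_{33} = 12; b_{34} = 3; b_{35} = 15; b_{36} = 18; b_{37} = 33; b_{38} = 17.
Since (b_{37}, b_{38}) = (b_1, b_2) = (33, 17) (two consecutive terms determine the rest), the sequence is periodic with period 36.
So b_{8378} = b_{1 + ((8378-1) mod 36)} = b_{26} = 25.

25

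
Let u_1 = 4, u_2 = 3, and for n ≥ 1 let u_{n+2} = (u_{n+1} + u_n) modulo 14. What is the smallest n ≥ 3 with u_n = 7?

3

Computing terms: u_1 = 4,  u_2 = 3,  u_3 = 7,  u_4 = 10,  u_5 = 3,  u_6 = 13,  u_7 = 2,  u_8 = 1,  u_9 = 3,  u_{10} = 4,  u_{11} = 7,  u_{12} = 11,  u_{13} = 4,  u_{14} = 1,  u_{15} = 5,  u_{16} = 6,  u_{17} = 11,  u_{18} = 3,  u_{19} = 0,  u_{20} = 3,  u_{21} = 3,  u_{22} = 6,  u_{23} = 9,  u_{24} = 1,  u_{25} = 10,  u_{26} = 11,  u_{27} = 7,  u_{28} = 4,  u_{29} = 11,  u_{30} = 1,  u_{31} = 12,  u_{32} = 13,  u_{33} = 11,  u_{34} = 10,  u_{35} = 7,  u_{36} = 3,  u_{37} = 10,  u_{38} = 13,  u_{39} = 9,  u_{40} = 8,  u_{41} = 3,  u_{42} = 11,  u_{43} = 0,  u_{44} = 11,  u_{45} = 11,  u_{46} = 8,  u_{47} = 5,  u_{48} = 13,  u_{49} = 4,  u_{50} = 3.
The sequence repeats with period 48.
The value 7 first appears (with n ≥ 3) at u_3.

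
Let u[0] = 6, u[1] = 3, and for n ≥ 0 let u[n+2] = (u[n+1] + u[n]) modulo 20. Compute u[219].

Listing terms: u[0] = 6; u[1] = 3; u[2] = 9; u[3] = 12; u[4] = 1; u[5] = 13; u[6] = 14; u[7] = 7; u[8] = 1; u[9] = 8; u[10] = 9; u[11] = 17; u[12] = 6; u[13] = 3.
Since (u[12], u[13]) = (u[0], u[1]) = (6, 3) (two consecutive terms determine the rest), the sequence is periodic with period 12.
(219 - 0) mod 12 = 3, so u[219] = u[3] = 12.

12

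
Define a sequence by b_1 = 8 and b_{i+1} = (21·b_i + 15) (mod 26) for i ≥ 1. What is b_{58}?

1

Computing terms: b_1 = 8,  b_2 = 1,  b_3 = 10,  b_4 = 17,  b_5 = 8.
The sequence repeats with period 4.
(58 - 1) mod 4 = 1, so b_{58} = b_2 = 1.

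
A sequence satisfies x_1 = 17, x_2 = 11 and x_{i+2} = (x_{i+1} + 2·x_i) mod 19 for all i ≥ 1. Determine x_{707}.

5

x_1 = 17; x_2 = 11; x_3 = 7; x_4 = 10; x_5 = 5; x_6 = 6; x_7 = 16; x_8 = 9; x_9 = 3; x_{10} = 2; x_{11} = 8; x_{12} = 12; x_{13} = 9; x_{14} = 14; x_{15} = 13; x_{16} = 3; x_{17} = 10; x_{18} = 16; x_{19} = 17; x_{20} = 11.
Since (x_{19}, x_{20}) = (x_1, x_2) = (17, 11) (two consecutive terms determine the rest), the sequence is periodic with period 18.
(707 - 1) mod 18 = 4, so x_{707} = x_5 = 5.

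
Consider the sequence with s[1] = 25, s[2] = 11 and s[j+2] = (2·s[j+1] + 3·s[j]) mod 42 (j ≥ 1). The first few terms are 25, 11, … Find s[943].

25

s[1] = 25, s[2] = 11, s[3] = 13, s[4] = 17, s[5] = 31, s[6] = 29, s[7] = 25, s[8] = 11.
Since (s[7], s[8]) = (s[1], s[2]) = (25, 11) (two consecutive terms determine the rest), the sequence is periodic with period 6.
(943 - 1) mod 6 = 0, so s[943] = s[1] = 25.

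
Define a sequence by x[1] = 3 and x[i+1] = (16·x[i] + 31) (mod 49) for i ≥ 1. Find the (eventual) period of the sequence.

Computing terms: x[1] = 3,  x[2] = 30,  x[3] = 21,  x[4] = 24,  x[5] = 23,  x[6] = 7,  x[7] = 45,  x[8] = 16,  x[9] = 42,  x[10] = 17,  x[11] = 9,  x[12] = 28,  x[13] = 38,  x[14] = 2,  x[15] = 14,  x[16] = 10,  x[17] = 44,  x[18] = 0,  x[19] = 31,  x[20] = 37,  x[21] = 35,  x[22] = 3.
The sequence repeats with period 21.

21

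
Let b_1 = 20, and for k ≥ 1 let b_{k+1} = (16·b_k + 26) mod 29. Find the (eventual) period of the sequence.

b_1 = 20; b_2 = 27; b_3 = 23; b_4 = 17; b_5 = 8; b_6 = 9; b_7 = 25; b_8 = 20.
Since b_8 = b_1 = 20, the sequence is periodic with period 7.

7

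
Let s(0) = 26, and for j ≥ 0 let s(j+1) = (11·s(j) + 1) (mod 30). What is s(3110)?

Listing terms: s(0) = 26,  s(1) = 17,  s(2) = 8,  s(3) = 29,  s(4) = 20,  s(5) = 11,  s(6) = 2,  s(7) = 23,  s(8) = 14,  s(9) = 5,  s(10) = 26.
The sequence repeats with period 10.
So s(3110) = s(0 + ((3110-0) mod 10)) = s(0) = 26.

26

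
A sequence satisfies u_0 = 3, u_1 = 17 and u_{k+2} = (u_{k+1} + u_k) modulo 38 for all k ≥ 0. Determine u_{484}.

27

We have u_0 = 3, u_1 = 17, u_2 = 20, u_3 = 37, u_4 = 19, u_5 = 18, u_6 = 37, u_7 = 17, u_8 = 16, u_9 = 33, u_{10} = 11, u_{11} = 6, u_{12} = 17, u_{13} = 23, u_{14} = 2, u_{15} = 25, u_{16} = 27, u_{17} = 14, u_{18} = 3, u_{19} = 17.
Since (u_{18}, u_{19}) = (u_0, u_1) = (3, 17) (two consecutive terms determine the rest), the sequence is periodic with period 18.
(484 - 0) mod 18 = 16, so u_{484} = u_{16} = 27.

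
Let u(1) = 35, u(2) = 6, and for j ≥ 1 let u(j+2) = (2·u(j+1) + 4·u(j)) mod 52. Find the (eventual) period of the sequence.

u(1) = 35, u(2) = 6, u(3) = 48, u(4) = 16, u(5) = 16, u(6) = 44, u(7) = 48, u(8) = 12, u(9) = 8, u(10) = 12, u(11) = 4, u(12) = 4, u(13) = 24, u(14) = 12, u(15) = 16, u(16) = 28, u(17) = 16, u(18) = 40, u(19) = 40, u(20) = 32, u(21) = 16, u(22) = 4, u(23) = 20, u(24) = 4, u(25) = 36, u(26) = 36, u(27) = 8, u(28) = 4, u(29) = 40, u(30) = 44, u(31) = 40, u(32) = 48, u(33) = 48, u(34) = 28, u(35) = 40, u(36) = 36, u(37) = 24, u(38) = 36, u(39) = 12, u(40) = 12, u(41) = 20, u(42) = 36, u(43) = 48, u(44) = 32, u(45) = 48, u(46) = 16.
Since (u(45), u(46)) = (u(3), u(4)) = (48, 16) (two consecutive terms determine the rest), the sequence is eventually periodic: after a pre-period of length 2 it cycles with period 42.

42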